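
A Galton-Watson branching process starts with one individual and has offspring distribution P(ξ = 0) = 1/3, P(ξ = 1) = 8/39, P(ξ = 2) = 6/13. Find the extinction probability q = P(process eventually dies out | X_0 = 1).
q = 13/18

The pgf is f(s) = 1/3 + 8/39·s + 6/13·s². The extinction probability q is the smallest fixed point of f in [0, 1]. Setting s = f(s):
  6/13·s² + (8/39 − 1)·s + 1/3 = 0
  6/13·s² − (1/3 + 6/13)·s + 1/3 = 0
which factors as (s − 1)·(6/13·s − 1/3) = 0, giving roots s = 1 and s = (1/3)/(6/13) = 13/18.
Mean offspring μ = 8/39 + 2·6/13 = 44/39 > 1 (supercritical), so q < 1. The extinction probability is the smaller root: q = (1/3)/(6/13) = 13/18.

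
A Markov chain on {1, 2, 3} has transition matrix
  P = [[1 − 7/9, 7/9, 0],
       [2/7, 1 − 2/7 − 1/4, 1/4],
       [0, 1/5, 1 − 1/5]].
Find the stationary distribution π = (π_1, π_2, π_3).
π = (8/57, 196/513, 245/513)

This is a birth-death chain on three states, which satisfies detailed balance: π_1 · P_{12} = π_2 · P_{21} and π_2 · P_{23} = π_3 · P_{32}.
From π_1 · 7/9 = π_2 · 2/7: π_2/π_1 = (7/9)/(2/7) = 49/18.
From π_2 · 1/4 = π_3 · 1/5: π_3/π_2 = (1/4)/(1/5) = 5/4.
Take π_1 proportional to 1; then unnormalized π = (1, 49/18, 245/72). Normalize by dividing by the sum 57/8:
  π = (8/57, 196/513, 245/513).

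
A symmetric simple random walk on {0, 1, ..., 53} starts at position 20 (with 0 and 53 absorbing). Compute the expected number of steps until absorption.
E[τ | X_0 = 20] = 660

Let v_k = E[τ | X_0 = k]. Boundary: v_0 = v_53 = 0. Recurrence: v_k = 1 + (v_{k-1} + v_{k+1})/2 for 1 ≤ k ≤ 52. The particular solution to v_k − (v_{k-1} + v_{k+1})/2 = 1 is v_k = −k^2. Adding homogeneous solution A + B k and matching boundaries gives v_k = k (53 − k). Substituting k = 20: v_20 = 20 · 33 = 660.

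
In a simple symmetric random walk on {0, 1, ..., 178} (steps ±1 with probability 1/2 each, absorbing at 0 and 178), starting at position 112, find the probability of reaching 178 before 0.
P(hit 178 before 0) = 112/178 = 56/89

Let u_k = P(hit 178 before 0 | start at k). Then u_0 = 0, u_178 = 1, and u_k = u_{k-1}/2 + u_{k+1}/2 for 1 ≤ k ≤ 177. This harmonic recurrence is solved by u_k = k/178, giving u_112 = 112/178 = 56/89.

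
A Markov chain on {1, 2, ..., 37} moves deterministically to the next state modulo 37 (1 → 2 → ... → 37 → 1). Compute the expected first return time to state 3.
E[T_3 | X_0 = 3] = 37

The chain cycles deterministically, so starting at state 3 it returns in exactly 37 steps. Equivalently, the stationary distribution is uniform π_j = 1/37 for every state j, so by Kac's formula E[T_3] = 1/π_3 = 37.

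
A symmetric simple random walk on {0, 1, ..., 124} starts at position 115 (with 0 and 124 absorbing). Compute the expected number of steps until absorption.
E[τ | X_0 = 115] = 1035

Let v_k = E[τ | X_0 = k]. Boundary: v_0 = v_124 = 0. Recurrence: v_k = 1 + (v_{k-1} + v_{k+1})/2 for 1 ≤ k ≤ 123. The particular solution to v_k − (v_{k-1} + v_{k+1})/2 = 1 is v_k = −k^2. Adding homogeneous solution A + B k and matching boundaries gives v_k = k (124 − k). Substituting k = 115: v_115 = 115 · 9 = 1035.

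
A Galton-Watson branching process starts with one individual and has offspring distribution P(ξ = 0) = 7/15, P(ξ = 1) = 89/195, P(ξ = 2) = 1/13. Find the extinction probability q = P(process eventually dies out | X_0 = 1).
q = 1

Mean offspring μ = 0·7/15 + 1·89/195 + 2·1/13 = 119/195 ≤ 1. For μ ≤ 1 with offspring not concentrated at 1, the Galton-Watson process goes extinct almost surely, so q = 1.
(Algebraic check: The pgf is f(s) = 7/15 + 89/195·s + 1/13·s². The extinction probability q is the smallest fixed point of f in [0, 1]. Setting s = f(s):
  1/13·s² + (89/195 − 1)·s + 7/15 = 0
  1/13·s² − (7/15 + 1/13)·s + 7/15 = 0
which factors as (s − 1)·(1/13·s − 7/15) = 0, giving roots s = 1 and s = (7/15)/(1/13) = 91/15. Since 91/15 ≥ 1, the smallest root in [0, 1] is s = 1.)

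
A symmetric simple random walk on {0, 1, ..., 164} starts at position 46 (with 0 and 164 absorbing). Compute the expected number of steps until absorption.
E[τ | X_0 = 46] = 5428

Let v_k = E[τ | X_0 = k]. Boundary: v_0 = v_164 = 0. Recurrence: v_k = 1 + (v_{k-1} + v_{k+1})/2 for 1 ≤ k ≤ 163. The particular solution to v_k − (v_{k-1} + v_{k+1})/2 = 1 is v_k = −k^2. Adding homogeneous solution A + B k and matching boundaries gives v_k = k (164 − k). Substituting k = 46: v_46 = 46 · 118 = 5428.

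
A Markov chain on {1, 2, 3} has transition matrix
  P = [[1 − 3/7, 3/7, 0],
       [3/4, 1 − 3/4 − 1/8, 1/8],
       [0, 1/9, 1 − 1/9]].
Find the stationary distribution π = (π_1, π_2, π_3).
π = (14/31, 8/31, 9/31)

This is a birth-death chain on three states, which satisfies detailed balance: π_1 · P_{12} = π_2 · P_{21} and π_2 · P_{23} = π_3 · P_{32}.
From π_1 · 3/7 = π_2 · 3/4: π_2/π_1 = (3/7)/(3/4) = 4/7.
From π_2 · 1/8 = π_3 · 1/9: π_3/π_2 = (1/8)/(1/9) = 9/8.
Take π_1 proportional to 1; then unnormalized π = (1, 4/7, 9/14). Normalize by dividing by the sum 31/14:
  π = (14/31, 8/31, 9/31).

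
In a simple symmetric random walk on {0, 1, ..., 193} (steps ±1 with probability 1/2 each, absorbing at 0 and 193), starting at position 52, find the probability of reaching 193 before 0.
P(hit 193 before 0) = 52/193

Let u_k = P(hit 193 before 0 | start at k). Then u_0 = 0, u_193 = 1, and u_k = u_{k-1}/2 + u_{k+1}/2 for 1 ≤ k ≤ 192. This harmonic recurrence is solved by u_k = k/193, giving u_52 = 52/193.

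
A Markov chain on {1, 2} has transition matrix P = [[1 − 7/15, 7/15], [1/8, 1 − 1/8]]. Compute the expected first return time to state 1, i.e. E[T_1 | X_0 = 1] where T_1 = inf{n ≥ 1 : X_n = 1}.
E[T_1 | X_0 = 1] = 1/π_1 = 71/15

For an irreducible recurrent Markov chain with stationary distribution π, E[T_i | X_0 = i] = 1/π_i (Kac's formula). Here π_1 = (1/8)/(7/15 + 1/8) = (1/8)/(71/120) = 15/71, so E[T_1 | X_0 = 1] = 1/π_1 = (7/15 + 1/8)/(1/8) = (71/120)/(1/8) = 71/15.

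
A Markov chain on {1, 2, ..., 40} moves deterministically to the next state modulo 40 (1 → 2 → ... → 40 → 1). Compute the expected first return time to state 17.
E[T_17 | X_0 = 17] = 40

The chain cycles deterministically, so starting at state 17 it returns in exactly 40 steps. Equivalently, the stationary distribution is uniform π_j = 1/40 for every state j, so by Kac's formula E[T_17] = 1/π_17 = 40.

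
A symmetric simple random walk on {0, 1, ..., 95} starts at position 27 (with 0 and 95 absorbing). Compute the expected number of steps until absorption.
E[τ | X_0 = 27] = 1836

Let v_k = E[τ | X_0 = k]. Boundary: v_0 = v_95 = 0. Recurrence: v_k = 1 + (v_{k-1} + v_{k+1})/2 for 1 ≤ k ≤ 94. The particular solution to v_k − (v_{k-1} + v_{k+1})/2 = 1 is v_k = −k^2. Adding homogeneous solution A + B k and matching boundaries gives v_k = k (95 − k). Substituting k = 27: v_27 = 27 · 68 = 1836.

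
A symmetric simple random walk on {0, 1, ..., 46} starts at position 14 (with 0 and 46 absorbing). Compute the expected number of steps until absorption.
E[τ | X_0 = 14] = 448

Let v_k = E[τ | X_0 = k]. Boundary: v_0 = v_46 = 0. Recurrence: v_k = 1 + (v_{k-1} + v_{k+1})/2 for 1 ≤ k ≤ 45. The particular solution to v_k − (v_{k-1} + v_{k+1})/2 = 1 is v_k = −k^2. Adding homogeneous solution A + B k and matching boundaries gives v_k = k (46 − k). Substituting k = 14: v_14 = 14 · 32 = 448.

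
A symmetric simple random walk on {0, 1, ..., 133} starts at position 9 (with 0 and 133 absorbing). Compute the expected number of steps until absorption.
E[τ | X_0 = 9] = 1116

Let v_k = E[τ | X_0 = k]. Boundary: v_0 = v_133 = 0. Recurrence: v_k = 1 + (v_{k-1} + v_{k+1})/2 for 1 ≤ k ≤ 132. The particular solution to v_k − (v_{k-1} + v_{k+1})/2 = 1 is v_k = −k^2. Adding homogeneous solution A + B k and matching boundaries gives v_k = k (133 − k). Substituting k = 9: v_9 = 9 · 124 = 1116.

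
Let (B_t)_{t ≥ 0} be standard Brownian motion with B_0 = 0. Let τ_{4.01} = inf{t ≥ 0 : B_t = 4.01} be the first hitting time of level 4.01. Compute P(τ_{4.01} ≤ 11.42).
P(τ_{4.01} ≤ 11.42) = 2(1 − Φ(4.01/√11.42)) = 2(1 − Φ(1.1866)) ≈ 0.2354

By the reflection principle for standard BM, P(τ_b ≤ t) = 2 · P(B_t ≥ b). Since B_t ~ N(0, t), P(B_t ≥ 4.01) = 1 − Φ(4.01/√t) = 1 − Φ(4.01/√11.42) = 1 − Φ(1.1866) ≈ 0.11769. Doubling: P(τ_{4.01} ≤ 11.42) ≈ 2 · 0.11769 = 0.23538 ≈ 0.2354.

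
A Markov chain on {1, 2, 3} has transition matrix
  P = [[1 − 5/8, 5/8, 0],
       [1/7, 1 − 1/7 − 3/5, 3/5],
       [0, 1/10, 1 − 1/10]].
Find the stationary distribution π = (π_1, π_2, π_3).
π = (8/253, 35/253, 210/253)

This is a birth-death chain on three states, which satisfies detailed balance: π_1 · P_{12} = π_2 · P_{21} and π_2 · P_{23} = π_3 · P_{32}.
From π_1 · 5/8 = π_2 · 1/7: π_2/π_1 = (5/8)/(1/7) = 35/8.
From π_2 · 3/5 = π_3 · 1/10: π_3/π_2 = (3/5)/(1/10) = 6.
Take π_1 proportional to 1; then unnormalized π = (1, 35/8, 105/4). Normalize by dividing by the sum 253/8:
  π = (8/253, 35/253, 210/253).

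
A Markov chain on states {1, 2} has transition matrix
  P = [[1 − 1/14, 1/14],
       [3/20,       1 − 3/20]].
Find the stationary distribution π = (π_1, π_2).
π_1 = 21/31, π_2 = 10/31

Solve πP = π with π_1 + π_2 = 1. From πP = π: π_1 · (1 − 1/14) + π_2 · 3/20 = π_1 ⇒ π_2 · 3/20 = π_1 · 1/14 ⇒ π_2/π_1 = (1/14)/(3/20) = 10/21. Together with π_1 + π_2 = 1:
  π_1 = (3/20)/(1/14 + 3/20) = (3/20)/(31/140) = 21/31,
  π_2 = (1/14)/(1/14 + 3/20) = (1/14)/(31/140) = 10/31.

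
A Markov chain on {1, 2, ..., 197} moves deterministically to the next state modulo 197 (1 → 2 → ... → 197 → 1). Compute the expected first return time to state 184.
E[T_184 | X_0 = 184] = 197

The chain cycles deterministically, so starting at state 184 it returns in exactly 197 steps. Equivalently, the stationary distribution is uniform π_j = 1/197 for every state j, so by Kac's formula E[T_184] = 1/π_184 = 197.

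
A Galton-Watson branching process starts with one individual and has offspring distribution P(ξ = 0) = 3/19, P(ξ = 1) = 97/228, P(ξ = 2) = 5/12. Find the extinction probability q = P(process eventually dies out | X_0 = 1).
q = 36/95

The pgf is f(s) = 3/19 + 97/228·s + 5/12·s². The extinction probability q is the smallest fixed point of f in [0, 1]. Setting s = f(s):
  5/12·s² + (97/228 − 1)·s + 3/19 = 0
  5/12·s² − (3/19 + 5/12)·s + 3/19 = 0
which factors as (s − 1)·(5/12·s − 3/19) = 0, giving roots s = 1 and s = (3/19)/(5/12) = 36/95.
Mean offspring μ = 97/228 + 2·5/12 = 287/228 > 1 (supercritical), so q < 1. The extinction probability is the smaller root: q = (3/19)/(5/12) = 36/95.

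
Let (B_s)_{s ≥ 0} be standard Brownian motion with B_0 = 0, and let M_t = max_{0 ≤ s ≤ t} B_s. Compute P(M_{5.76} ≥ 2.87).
P(M_{5.76} ≥ 2.87) = 2·P(B_{5.76} ≥ 2.87) = 2(1 − Φ(2.87/√5.76)) ≈ 0.2318

By the reflection principle for Brownian motion, P(M_t ≥ a) = 2 · P(B_t ≥ a) for a ≥ 0. Since B_t ~ N(0, t), P(B_t ≥ 2.87) = 1 − Φ(2.87/√t) = 1 − Φ(2.87/√5.76) = 1 − Φ(1.1958). So
  P(M_{5.76} ≥ 2.87) = 2(1 − Φ(1.1958)) ≈ 0.2318.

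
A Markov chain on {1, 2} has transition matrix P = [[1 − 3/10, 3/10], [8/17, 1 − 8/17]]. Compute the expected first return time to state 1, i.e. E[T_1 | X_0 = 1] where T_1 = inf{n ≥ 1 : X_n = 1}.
E[T_1 | X_0 = 1] = 1/π_1 = 131/80

For an irreducible recurrent Markov chain with stationary distribution π, E[T_i | X_0 = i] = 1/π_i (Kac's formula). Here π_1 = (8/17)/(3/10 + 8/17) = (8/17)/(131/170) = 80/131, so E[T_1 | X_0 = 1] = 1/π_1 = (3/10 + 8/17)/(8/17) = (131/170)/(8/17) = 131/80.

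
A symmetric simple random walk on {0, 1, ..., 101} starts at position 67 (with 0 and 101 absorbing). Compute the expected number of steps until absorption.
E[τ | X_0 = 67] = 2278

Let v_k = E[τ | X_0 = k]. Boundary: v_0 = v_101 = 0. Recurrence: v_k = 1 + (v_{k-1} + v_{k+1})/2 for 1 ≤ k ≤ 100. The particular solution to v_k − (v_{k-1} + v_{k+1})/2 = 1 is v_k = −k^2. Adding homogeneous solution A + B k and matching boundaries gives v_k = k (101 − k). Substituting k = 67: v_67 = 67 · 34 = 2278.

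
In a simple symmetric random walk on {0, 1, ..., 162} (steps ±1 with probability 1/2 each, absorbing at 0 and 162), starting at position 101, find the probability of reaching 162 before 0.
P(hit 162 before 0) = 101/162

Let u_k = P(hit 162 before 0 | start at k). Then u_0 = 0, u_162 = 1, and u_k = u_{k-1}/2 + u_{k+1}/2 for 1 ≤ k ≤ 161. This harmonic recurrence is solved by u_k = k/162, giving u_101 = 101/162.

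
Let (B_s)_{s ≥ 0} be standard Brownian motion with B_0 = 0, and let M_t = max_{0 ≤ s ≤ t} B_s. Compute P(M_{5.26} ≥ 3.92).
P(M_{5.26} ≥ 3.92) = 2·P(B_{5.26} ≥ 3.92) = 2(1 − Φ(3.92/√5.26)) ≈ 0.0874

By the reflection principle for Brownian motion, P(M_t ≥ a) = 2 · P(B_t ≥ a) for a ≥ 0. Since B_t ~ N(0, t), P(B_t ≥ 3.92) = 1 − Φ(3.92/√t) = 1 − Φ(3.92/√5.26) = 1 − Φ(1.7092). So
  P(M_{5.26} ≥ 3.92) = 2(1 − Φ(1.7092)) ≈ 0.0874.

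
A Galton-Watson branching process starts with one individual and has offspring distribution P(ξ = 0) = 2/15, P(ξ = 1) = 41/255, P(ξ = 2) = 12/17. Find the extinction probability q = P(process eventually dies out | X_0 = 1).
q = 17/90

The pgf is f(s) = 2/15 + 41/255·s + 12/17·s². The extinction probability q is the smallest fixed point of f in [0, 1]. Setting s = f(s):
  12/17·s² + (41/255 − 1)·s + 2/15 = 0
  12/17·s² − (2/15 + 12/17)·s + 2/15 = 0
which factors as (s − 1)·(12/17·s − 2/15) = 0, giving roots s = 1 and s = (2/15)/(12/17) = 17/90.
Mean offspring μ = 41/255 + 2·12/17 = 401/255 > 1 (supercritical), so q < 1. The extinction probability is the smaller root: q = (2/15)/(12/17) = 17/90.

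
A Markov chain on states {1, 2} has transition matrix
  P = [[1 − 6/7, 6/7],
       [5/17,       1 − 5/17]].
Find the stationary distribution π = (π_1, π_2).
π_1 = 35/137, π_2 = 102/137

Solve πP = π with π_1 + π_2 = 1. From πP = π: π_1 · (1 − 6/7) + π_2 · 5/17 = π_1 ⇒ π_2 · 5/17 = π_1 · 6/7 ⇒ π_2/π_1 = (6/7)/(5/17) = 102/35. Together with π_1 + π_2 = 1:
  π_1 = (5/17)/(6/7 + 5/17) = (5/17)/(137/119) = 35/137,
  π_2 = (6/7)/(6/7 + 5/17) = (6/7)/(137/119) = 102/137.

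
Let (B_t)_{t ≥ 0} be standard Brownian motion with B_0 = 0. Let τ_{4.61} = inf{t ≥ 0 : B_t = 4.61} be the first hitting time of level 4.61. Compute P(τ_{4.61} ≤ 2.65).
P(τ_{4.61} ≤ 2.65) = 2(1 − Φ(4.61/√2.65)) = 2(1 − Φ(2.8319)) ≈ 0.0046

By the reflection principle for standard BM, P(τ_b ≤ t) = 2 · P(B_t ≥ b). Since B_t ~ N(0, t), P(B_t ≥ 4.61) = 1 − Φ(4.61/√t) = 1 − Φ(4.61/√2.65) = 1 − Φ(2.8319) ≈ 0.00231. Doubling: P(τ_{4.61} ≤ 2.65) ≈ 2 · 0.00231 = 0.00462 ≈ 0.0046.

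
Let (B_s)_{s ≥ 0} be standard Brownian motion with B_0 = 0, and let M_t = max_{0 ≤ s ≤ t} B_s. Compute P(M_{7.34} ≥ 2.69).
P(M_{7.34} ≥ 2.69) = 2·P(B_{7.34} ≥ 2.69) = 2(1 − Φ(2.69/√7.34)) ≈ 0.3208

By the reflection principle for Brownian motion, P(M_t ≥ a) = 2 · P(B_t ≥ a) for a ≥ 0. Since B_t ~ N(0, t), P(B_t ≥ 2.69) = 1 − Φ(2.69/√t) = 1 − Φ(2.69/√7.34) = 1 − Φ(0.9929). So
  P(M_{7.34} ≥ 2.69) = 2(1 − Φ(0.9929)) ≈ 0.3208.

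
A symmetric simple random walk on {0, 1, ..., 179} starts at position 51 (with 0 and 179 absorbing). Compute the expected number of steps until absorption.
E[τ | X_0 = 51] = 6528

Let v_k = E[τ | X_0 = k]. Boundary: v_0 = v_179 = 0. Recurrence: v_k = 1 + (v_{k-1} + v_{k+1})/2 for 1 ≤ k ≤ 178. The particular solution to v_k − (v_{k-1} + v_{k+1})/2 = 1 is v_k = −k^2. Adding homogeneous solution A + B k and matching boundaries gives v_k = k (179 − k). Substituting k = 51: v_51 = 51 · 128 = 6528.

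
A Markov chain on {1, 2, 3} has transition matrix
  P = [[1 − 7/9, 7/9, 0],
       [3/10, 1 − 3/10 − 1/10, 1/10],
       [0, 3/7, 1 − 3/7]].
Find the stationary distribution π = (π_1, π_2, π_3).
π = (81/340, 21/34, 49/340)

This is a birth-death chain on three states, which satisfies detailed balance: π_1 · P_{12} = π_2 · P_{21} and π_2 · P_{23} = π_3 · P_{32}.
From π_1 · 7/9 = π_2 · 3/10: π_2/π_1 = (7/9)/(3/10) = 70/27.
From π_2 · 1/10 = π_3 · 3/7: π_3/π_2 = (1/10)/(3/7) = 7/30.
Take π_1 proportional to 1; then unnormalized π = (1, 70/27, 49/81). Normalize by dividing by the sum 340/81:
  π = (81/340, 21/34, 49/340).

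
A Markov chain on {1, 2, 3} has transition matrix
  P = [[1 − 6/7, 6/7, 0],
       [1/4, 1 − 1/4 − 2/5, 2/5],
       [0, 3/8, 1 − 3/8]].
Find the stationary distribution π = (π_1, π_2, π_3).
π = (35/283, 120/283, 128/283)

This is a birth-death chain on three states, which satisfies detailed balance: π_1 · P_{12} = π_2 · P_{21} and π_2 · P_{23} = π_3 · P_{32}.
From π_1 · 6/7 = π_2 · 1/4: π_2/π_1 = (6/7)/(1/4) = 24/7.
From π_2 · 2/5 = π_3 · 3/8: π_3/π_2 = (2/5)/(3/8) = 16/15.
Take π_1 proportional to 1; then unnormalized π = (1, 24/7, 128/35). Normalize by dividing by the sum 283/35:
  π = (35/283, 120/283, 128/283).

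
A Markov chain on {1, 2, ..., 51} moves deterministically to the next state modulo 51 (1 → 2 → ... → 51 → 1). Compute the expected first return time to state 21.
E[T_21 | X_0 = 21] = 51

The chain cycles deterministically, so starting at state 21 it returns in exactly 51 steps. Equivalently, the stationary distribution is uniform π_j = 1/51 for every state j, so by Kac's formula E[T_21] = 1/π_21 = 51.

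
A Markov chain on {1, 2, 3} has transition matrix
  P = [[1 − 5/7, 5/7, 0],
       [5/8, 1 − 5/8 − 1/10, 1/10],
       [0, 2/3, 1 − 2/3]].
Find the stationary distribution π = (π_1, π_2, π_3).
π = (35/81, 40/81, 2/27)

This is a birth-death chain on three states, which satisfies detailed balance: π_1 · P_{12} = π_2 · P_{21} and π_2 · P_{23} = π_3 · P_{32}.
From π_1 · 5/7 = π_2 · 5/8: π_2/π_1 = (5/7)/(5/8) = 8/7.
From π_2 · 1/10 = π_3 · 2/3: π_3/π_2 = (1/10)/(2/3) = 3/20.
Take π_1 proportional to 1; then unnormalized π = (1, 8/7, 6/35). Normalize by dividing by the sum 81/35:
  π = (35/81, 40/81, 2/27).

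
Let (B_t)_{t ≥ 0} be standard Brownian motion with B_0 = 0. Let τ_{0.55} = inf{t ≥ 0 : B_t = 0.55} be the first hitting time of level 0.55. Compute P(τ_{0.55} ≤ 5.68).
P(τ_{0.55} ≤ 5.68) = 2(1 − Φ(0.55/√5.68)) = 2(1 − Φ(0.2308)) ≈ 0.8175

By the reflection principle for standard BM, P(τ_b ≤ t) = 2 · P(B_t ≥ b). Since B_t ~ N(0, t), P(B_t ≥ 0.55) = 1 − Φ(0.55/√t) = 1 − Φ(0.55/√5.68) = 1 − Φ(0.2308) ≈ 0.40874. Doubling: P(τ_{0.55} ≤ 5.68) ≈ 2 · 0.40874 = 0.81748 ≈ 0.8175.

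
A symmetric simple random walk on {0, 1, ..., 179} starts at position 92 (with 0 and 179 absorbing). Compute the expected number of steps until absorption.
E[τ | X_0 = 92] = 8004

Let v_k = E[τ | X_0 = k]. Boundary: v_0 = v_179 = 0. Recurrence: v_k = 1 + (v_{k-1} + v_{k+1})/2 for 1 ≤ k ≤ 178. The particular solution to v_k − (v_{k-1} + v_{k+1})/2 = 1 is v_k = −k^2. Adding homogeneous solution A + B k and matching boundaries gives v_k = k (179 − k). Substituting k = 92: v_92 = 92 · 87 = 8004.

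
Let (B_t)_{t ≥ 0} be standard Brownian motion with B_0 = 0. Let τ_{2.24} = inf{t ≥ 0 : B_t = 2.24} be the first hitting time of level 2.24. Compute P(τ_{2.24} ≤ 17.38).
P(τ_{2.24} ≤ 17.38) = 2(1 − Φ(2.24/√17.38)) = 2(1 − Φ(0.5373)) ≈ 0.5911

By the reflection principle for standard BM, P(τ_b ≤ t) = 2 · P(B_t ≥ b). Since B_t ~ N(0, t), P(B_t ≥ 2.24) = 1 − Φ(2.24/√t) = 1 − Φ(2.24/√17.38) = 1 − Φ(0.5373) ≈ 0.29553. Doubling: P(τ_{2.24} ≤ 17.38) ≈ 2 · 0.29553 = 0.59106 ≈ 0.5911.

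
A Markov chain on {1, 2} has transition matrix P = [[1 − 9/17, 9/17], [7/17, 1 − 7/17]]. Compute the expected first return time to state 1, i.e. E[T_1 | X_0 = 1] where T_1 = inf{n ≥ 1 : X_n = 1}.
E[T_1 | X_0 = 1] = 1/π_1 = 16/7

For an irreducible recurrent Markov chain with stationary distribution π, E[T_i | X_0 = i] = 1/π_i (Kac's formula). Here π_1 = (7/17)/(9/17 + 7/17) = (7/17)/(16/17) = 7/16, so E[T_1 | X_0 = 1] = 1/π_1 = (9/17 + 7/17)/(7/17) = (16/17)/(7/17) = 16/7.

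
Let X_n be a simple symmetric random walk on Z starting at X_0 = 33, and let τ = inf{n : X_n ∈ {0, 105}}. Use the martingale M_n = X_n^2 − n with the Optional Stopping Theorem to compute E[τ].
E[τ] = 2376

M_n = X_n^2 − n is a martingale (since E[X_{n+1}^2 | F_n] = X_n^2 + 1). By OST (τ has finite mean in a bounded region), E[M_τ] = E[M_0] = X_0^2 − 0 = 33^2 = 1089. Also E[M_τ] = E[X_τ^2] − E[τ]. The walk exits at 0 or 105, with P(hit 105 first) = 33/105, so E[X_τ^2] = 105^2 · 33/105 + 0 = 3465. Thus E[τ] = E[X_τ^2] − E[M_τ] = 3465 − 1089 = 2376 = 33(105 − 33) = 2376.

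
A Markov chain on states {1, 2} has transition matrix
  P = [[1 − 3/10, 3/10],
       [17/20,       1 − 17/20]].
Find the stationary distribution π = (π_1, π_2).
π_1 = 17/23, π_2 = 6/23

Solve πP = π with π_1 + π_2 = 1. From πP = π: π_1 · (1 − 3/10) + π_2 · 17/20 = π_1 ⇒ π_2 · 17/20 = π_1 · 3/10 ⇒ π_2/π_1 = (3/10)/(17/20) = 6/17. Together with π_1 + π_2 = 1:
  π_1 = (17/20)/(3/10 + 17/20) = (17/20)/(23/20) = 17/23,
  π_2 = (3/10)/(3/10 + 17/20) = (3/10)/(23/20) = 6/23.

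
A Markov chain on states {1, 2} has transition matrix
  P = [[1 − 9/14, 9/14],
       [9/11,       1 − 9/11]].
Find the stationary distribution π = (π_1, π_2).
π_1 = 14/25, π_2 = 11/25

Solve πP = π with π_1 + π_2 = 1. From πP = π: π_1 · (1 − 9/14) + π_2 · 9/11 = π_1 ⇒ π_2 · 9/11 = π_1 · 9/14 ⇒ π_2/π_1 = (9/14)/(9/11) = 11/14. Together with π_1 + π_2 = 1:
  π_1 = (9/11)/(9/14 + 9/11) = (9/11)/(225/154) = 14/25,
  π_2 = (9/14)/(9/14 + 9/11) = (9/14)/(225/154) = 11/25.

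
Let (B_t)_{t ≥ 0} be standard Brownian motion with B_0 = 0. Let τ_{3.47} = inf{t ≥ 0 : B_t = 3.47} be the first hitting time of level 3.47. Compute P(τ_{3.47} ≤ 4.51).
P(τ_{3.47} ≤ 4.51) = 2(1 − Φ(3.47/√4.51)) = 2(1 − Φ(1.6340)) ≈ 0.1023

By the reflection principle for standard BM, P(τ_b ≤ t) = 2 · P(B_t ≥ b). Since B_t ~ N(0, t), P(B_t ≥ 3.47) = 1 − Φ(3.47/√t) = 1 − Φ(3.47/√4.51) = 1 − Φ(1.6340) ≈ 0.05113. Doubling: P(τ_{3.47} ≤ 4.51) ≈ 2 · 0.05113 = 0.10226 ≈ 0.1023.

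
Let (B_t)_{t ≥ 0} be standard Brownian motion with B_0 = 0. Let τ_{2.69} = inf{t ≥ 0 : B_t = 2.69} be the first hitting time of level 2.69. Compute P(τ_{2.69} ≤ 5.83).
P(τ_{2.69} ≤ 5.83) = 2(1 − Φ(2.69/√5.83)) = 2(1 − Φ(1.1141)) ≈ 0.2652

By the reflection principle for standard BM, P(τ_b ≤ t) = 2 · P(B_t ≥ b). Since B_t ~ N(0, t), P(B_t ≥ 2.69) = 1 − Φ(2.69/√t) = 1 − Φ(2.69/√5.83) = 1 − Φ(1.1141) ≈ 0.13262. Doubling: P(τ_{2.69} ≤ 5.83) ≈ 2 · 0.13262 = 0.26524 ≈ 0.2652.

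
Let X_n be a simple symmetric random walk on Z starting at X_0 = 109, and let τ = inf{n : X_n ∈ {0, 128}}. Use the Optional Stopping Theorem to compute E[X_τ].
E[X_τ] = 109

X_n is a martingale and τ is a bounded-mean stopping time (indeed τ is finite a.s. with bounded expectation since the walk is in a bounded region). By the OST, E[X_τ] = E[X_0] = 109. Equivalently: E[X_τ] = 128 · P(hit 128 first) + 0 · P(hit 0 first) = 128 · (109/128) = 109.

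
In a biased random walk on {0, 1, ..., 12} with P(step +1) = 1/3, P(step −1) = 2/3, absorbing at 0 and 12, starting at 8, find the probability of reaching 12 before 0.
P(hit 12 before 0) = (1 − (2)^8) / (1 − (2)^12) = 17/273

Let u_k denote P(reach 12 before 0 | start at k). Boundary: u_0 = 0, u_12 = 1. Recurrence: u_k = 1/3·u_{k+1} + 2/3·u_{k-1} for 1 ≤ k ≤ 11. Try u_k = A + B·r^k with r = q/p = (2/3)/(1/3) = 2. Substitution satisfies the recurrence; boundary conditions give:
  u_k = (1 − r^k) / (1 − r^N) = (1 − (2)^8) / (1 − (2)^12) = 17/273.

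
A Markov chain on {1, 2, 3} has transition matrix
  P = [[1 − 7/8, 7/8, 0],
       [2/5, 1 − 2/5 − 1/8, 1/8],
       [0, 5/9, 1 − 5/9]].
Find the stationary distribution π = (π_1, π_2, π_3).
π = (128/471, 280/471, 21/157)

This is a birth-death chain on three states, which satisfies detailed balance: π_1 · P_{12} = π_2 · P_{21} and π_2 · P_{23} = π_3 · P_{32}.
From π_1 · 7/8 = π_2 · 2/5: π_2/π_1 = (7/8)/(2/5) = 35/16.
From π_2 · 1/8 = π_3 · 5/9: π_3/π_2 = (1/8)/(5/9) = 9/40.
Take π_1 proportional to 1; then unnormalized π = (1, 35/16, 63/128). Normalize by dividing by the sum 471/128:
  π = (128/471, 280/471, 21/157).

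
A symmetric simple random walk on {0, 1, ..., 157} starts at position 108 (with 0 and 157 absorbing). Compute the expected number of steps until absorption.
E[τ | X_0 = 108] = 5292

Let v_k = E[τ | X_0 = k]. Boundary: v_0 = v_157 = 0. Recurrence: v_k = 1 + (v_{k-1} + v_{k+1})/2 for 1 ≤ k ≤ 156. The particular solution to v_k − (v_{k-1} + v_{k+1})/2 = 1 is v_k = −k^2. Adding homogeneous solution A + B k and matching boundaries gives v_k = k (157 − k). Substituting k = 108: v_108 = 108 · 49 = 5292.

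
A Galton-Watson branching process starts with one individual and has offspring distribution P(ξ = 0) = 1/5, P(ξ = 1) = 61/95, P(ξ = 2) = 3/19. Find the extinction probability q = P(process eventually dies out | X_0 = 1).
q = 1

Mean offspring μ = 0·1/5 + 1·61/95 + 2·3/19 = 91/95 ≤ 1. For μ ≤ 1 with offspring not concentrated at 1, the Galton-Watson process goes extinct almost surely, so q = 1.
(Algebraic check: The pgf is f(s) = 1/5 + 61/95·s + 3/19·s². The extinction probability q is the smallest fixed point of f in [0, 1]. Setting s = f(s):
  3/19·s² + (61/95 − 1)·s + 1/5 = 0
  3/19·s² − (1/5 + 3/19)·s + 1/5 = 0
which factors as (s − 1)·(3/19·s − 1/5) = 0, giving roots s = 1 and s = (1/5)/(3/19) = 19/15. Since 19/15 ≥ 1, the smallest root in [0, 1] is s = 1.)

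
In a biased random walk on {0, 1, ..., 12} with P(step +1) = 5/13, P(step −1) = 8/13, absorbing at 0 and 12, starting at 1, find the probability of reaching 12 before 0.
P(hit 12 before 0) = (1 − (8/5)^1) / (1 − (8/5)^12) = 48828125/22825112037

Let u_k denote P(reach 12 before 0 | start at k). Boundary: u_0 = 0, u_12 = 1. Recurrence: u_k = 5/13·u_{k+1} + 8/13·u_{k-1} for 1 ≤ k ≤ 11. Try u_k = A + B·r^k with r = q/p = (8/13)/(5/13) = 8/5. Substitution satisfies the recurrence; boundary conditions give:
  u_k = (1 − r^k) / (1 − r^N) = (1 − (8/5)^1) / (1 − (8/5)^12) = 48828125/22825112037.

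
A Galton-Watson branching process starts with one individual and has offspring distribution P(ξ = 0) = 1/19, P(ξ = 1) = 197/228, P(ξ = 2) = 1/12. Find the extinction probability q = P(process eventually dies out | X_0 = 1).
q = 12/19

The pgf is f(s) = 1/19 + 197/228·s + 1/12·s². The extinction probability q is the smallest fixed point of f in [0, 1]. Setting s = f(s):
  1/12·s² + (197/228 − 1)·s + 1/19 = 0
  1/12·s² − (1/19 + 1/12)·s + 1/19 = 0
which factors as (s − 1)·(1/12·s − 1/19) = 0, giving roots s = 1 and s = (1/19)/(1/12) = 12/19.
Mean offspring μ = 197/228 + 2·1/12 = 235/228 > 1 (supercritical), so q < 1. The extinction probability is the smaller root: q = (1/19)/(1/12) = 12/19.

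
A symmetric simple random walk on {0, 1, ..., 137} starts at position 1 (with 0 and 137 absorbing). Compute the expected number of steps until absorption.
E[τ | X_0 = 1] = 136

Let v_k = E[τ | X_0 = k]. Boundary: v_0 = v_137 = 0. Recurrence: v_k = 1 + (v_{k-1} + v_{k+1})/2 for 1 ≤ k ≤ 136. The particular solution to v_k − (v_{k-1} + v_{k+1})/2 = 1 is v_k = −k^2. Adding homogeneous solution A + B k and matching boundaries gives v_k = k (137 − k). Substituting k = 1: v_1 = 1 · 136 = 136.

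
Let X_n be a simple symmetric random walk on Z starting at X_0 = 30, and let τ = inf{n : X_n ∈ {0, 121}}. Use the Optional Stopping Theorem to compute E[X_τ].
E[X_τ] = 30

X_n is a martingale and τ is a bounded-mean stopping time (indeed τ is finite a.s. with bounded expectation since the walk is in a bounded region). By the OST, E[X_τ] = E[X_0] = 30. Equivalently: E[X_τ] = 121 · P(hit 121 first) + 0 · P(hit 0 first) = 121 · (30/121) = 30.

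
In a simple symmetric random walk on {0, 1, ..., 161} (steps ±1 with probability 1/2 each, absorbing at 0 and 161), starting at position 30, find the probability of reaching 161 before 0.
P(hit 161 before 0) = 30/161

Let u_k = P(hit 161 before 0 | start at k). Then u_0 = 0, u_161 = 1, and u_k = u_{k-1}/2 + u_{k+1}/2 for 1 ≤ k ≤ 160. This harmonic recurrence is solved by u_k = k/161, giving u_30 = 30/161.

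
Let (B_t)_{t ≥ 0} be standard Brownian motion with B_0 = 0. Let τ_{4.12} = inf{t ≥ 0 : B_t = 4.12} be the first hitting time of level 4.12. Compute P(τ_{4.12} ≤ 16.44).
P(τ_{4.12} ≤ 16.44) = 2(1 − Φ(4.12/√16.44)) = 2(1 − Φ(1.0161)) ≈ 0.3096

By the reflection principle for standard BM, P(τ_b ≤ t) = 2 · P(B_t ≥ b). Since B_t ~ N(0, t), P(B_t ≥ 4.12) = 1 − Φ(4.12/√t) = 1 − Φ(4.12/√16.44) = 1 − Φ(1.0161) ≈ 0.15479. Doubling: P(τ_{4.12} ≤ 16.44) ≈ 2 · 0.15479 = 0.30958 ≈ 0.3096.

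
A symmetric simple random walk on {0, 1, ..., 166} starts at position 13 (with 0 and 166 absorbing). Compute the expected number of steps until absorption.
E[τ | X_0 = 13] = 1989

Let v_k = E[τ | X_0 = k]. Boundary: v_0 = v_166 = 0. Recurrence: v_k = 1 + (v_{k-1} + v_{k+1})/2 for 1 ≤ k ≤ 165. The particular solution to v_k − (v_{k-1} + v_{k+1})/2 = 1 is v_k = −k^2. Adding homogeneous solution A + B k and matching boundaries gives v_k = k (166 − k). Substituting k = 13: v_13 = 13 · 153 = 1989.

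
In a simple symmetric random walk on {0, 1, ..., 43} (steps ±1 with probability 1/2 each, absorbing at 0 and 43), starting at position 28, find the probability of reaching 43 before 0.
P(hit 43 before 0) = 28/43

Let u_k = P(hit 43 before 0 | start at k). Then u_0 = 0, u_43 = 1, and u_k = u_{k-1}/2 + u_{k+1}/2 for 1 ≤ k ≤ 42. This harmonic recurrence is solved by u_k = k/43, giving u_28 = 28/43.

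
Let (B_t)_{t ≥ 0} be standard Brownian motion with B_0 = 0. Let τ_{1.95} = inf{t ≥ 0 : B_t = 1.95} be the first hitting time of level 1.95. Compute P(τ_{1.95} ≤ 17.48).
P(τ_{1.95} ≤ 17.48) = 2(1 − Φ(1.95/√17.48)) = 2(1 − Φ(0.4664)) ≈ 0.6409

By the reflection principle for standard BM, P(τ_b ≤ t) = 2 · P(B_t ≥ b). Since B_t ~ N(0, t), P(B_t ≥ 1.95) = 1 − Φ(1.95/√t) = 1 − Φ(1.95/√17.48) = 1 − Φ(0.4664) ≈ 0.32046. Doubling: P(τ_{1.95} ≤ 17.48) ≈ 2 · 0.32046 = 0.64092 ≈ 0.6409.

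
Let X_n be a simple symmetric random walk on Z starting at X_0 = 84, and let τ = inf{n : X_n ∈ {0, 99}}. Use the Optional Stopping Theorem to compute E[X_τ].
E[X_τ] = 84

X_n is a martingale and τ is a bounded-mean stopping time (indeed τ is finite a.s. with bounded expectation since the walk is in a bounded region). By the OST, E[X_τ] = E[X_0] = 84. Equivalently: E[X_τ] = 99 · P(hit 99 first) + 0 · P(hit 0 first) = 99 · (84/99) = 84.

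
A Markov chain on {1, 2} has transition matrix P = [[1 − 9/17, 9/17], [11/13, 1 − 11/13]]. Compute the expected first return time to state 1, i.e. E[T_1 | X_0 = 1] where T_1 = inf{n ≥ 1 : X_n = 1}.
E[T_1 | X_0 = 1] = 1/π_1 = 304/187

For an irreducible recurrent Markov chain with stationary distribution π, E[T_i | X_0 = i] = 1/π_i (Kac's formula). Here π_1 = (11/13)/(9/17 + 11/13) = (11/13)/(304/221) = 187/304, so E[T_1 | X_0 = 1] = 1/π_1 = (9/17 + 11/13)/(11/13) = (304/221)/(11/13) = 304/187.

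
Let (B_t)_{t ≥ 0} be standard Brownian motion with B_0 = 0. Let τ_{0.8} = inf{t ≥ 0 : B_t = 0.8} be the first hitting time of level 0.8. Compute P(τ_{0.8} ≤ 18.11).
P(τ_{0.8} ≤ 18.11) = 2(1 − Φ(0.8/√18.11)) = 2(1 − Φ(0.1880)) ≈ 0.8509

By the reflection principle for standard BM, P(τ_b ≤ t) = 2 · P(B_t ≥ b). Since B_t ~ N(0, t), P(B_t ≥ 0.8) = 1 − Φ(0.8/√t) = 1 − Φ(0.8/√18.11) = 1 − Φ(0.1880) ≈ 0.42544. Doubling: P(τ_{0.8} ≤ 18.11) ≈ 2 · 0.42544 = 0.85088 ≈ 0.8509.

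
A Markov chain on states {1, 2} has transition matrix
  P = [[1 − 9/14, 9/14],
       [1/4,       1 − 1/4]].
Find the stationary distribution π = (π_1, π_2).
π_1 = 7/25, π_2 = 18/25

Solve πP = π with π_1 + π_2 = 1. From πP = π: π_1 · (1 − 9/14) + π_2 · 1/4 = π_1 ⇒ π_2 · 1/4 = π_1 · 9/14 ⇒ π_2/π_1 = (9/14)/(1/4) = 18/7. Together with π_1 + π_2 = 1:
  π_1 = (1/4)/(9/14 + 1/4) = (1/4)/(25/28) = 7/25,
  π_2 = (9/14)/(9/14 + 1/4) = (9/14)/(25/28) = 18/25.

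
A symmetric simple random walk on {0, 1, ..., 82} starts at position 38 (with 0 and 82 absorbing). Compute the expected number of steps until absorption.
E[τ | X_0 = 38] = 1672

Let v_k = E[τ | X_0 = k]. Boundary: v_0 = v_82 = 0. Recurrence: v_k = 1 + (v_{k-1} + v_{k+1})/2 for 1 ≤ k ≤ 81. The particular solution to v_k − (v_{k-1} + v_{k+1})/2 = 1 is v_k = −k^2. Adding homogeneous solution A + B k and matching boundaries gives v_k = k (82 − k). Substituting k = 38: v_38 = 38 · 44 = 1672.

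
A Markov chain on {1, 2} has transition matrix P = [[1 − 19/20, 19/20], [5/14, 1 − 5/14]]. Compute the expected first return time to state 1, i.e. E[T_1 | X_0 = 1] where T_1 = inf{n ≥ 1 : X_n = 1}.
E[T_1 | X_0 = 1] = 1/π_1 = 183/50

For an irreducible recurrent Markov chain with stationary distribution π, E[T_i | X_0 = i] = 1/π_i (Kac's formula). Here π_1 = (5/14)/(19/20 + 5/14) = (5/14)/(183/140) = 50/183, so E[T_1 | X_0 = 1] = 1/π_1 = (19/20 + 5/14)/(5/14) = (183/140)/(5/14) = 183/50.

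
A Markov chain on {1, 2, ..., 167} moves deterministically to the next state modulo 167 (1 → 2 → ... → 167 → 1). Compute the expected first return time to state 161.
E[T_161 | X_0 = 161] = 167

The chain cycles deterministically, so starting at state 161 it returns in exactly 167 steps. Equivalently, the stationary distribution is uniform π_j = 1/167 for every state j, so by Kac's formula E[T_161] = 1/π_161 = 167.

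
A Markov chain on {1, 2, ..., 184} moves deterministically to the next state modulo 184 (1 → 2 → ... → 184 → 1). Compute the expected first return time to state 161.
E[T_161 | X_0 = 161] = 184

The chain cycles deterministically, so starting at state 161 it returns in exactly 184 steps. Equivalently, the stationary distribution is uniform π_j = 1/184 for every state j, so by Kac's formula E[T_161] = 1/π_161 = 184.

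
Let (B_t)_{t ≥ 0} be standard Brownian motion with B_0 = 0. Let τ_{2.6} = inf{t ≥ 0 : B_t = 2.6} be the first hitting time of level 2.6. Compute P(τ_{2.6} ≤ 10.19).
P(τ_{2.6} ≤ 10.19) = 2(1 − Φ(2.6/√10.19)) = 2(1 − Φ(0.8145)) ≈ 0.4154

By the reflection principle for standard BM, P(τ_b ≤ t) = 2 · P(B_t ≥ b). Since B_t ~ N(0, t), P(B_t ≥ 2.6) = 1 − Φ(2.6/√t) = 1 − Φ(2.6/√10.19) = 1 − Φ(0.8145) ≈ 0.20768. Doubling: P(τ_{2.6} ≤ 10.19) ≈ 2 · 0.20768 = 0.41536 ≈ 0.4154.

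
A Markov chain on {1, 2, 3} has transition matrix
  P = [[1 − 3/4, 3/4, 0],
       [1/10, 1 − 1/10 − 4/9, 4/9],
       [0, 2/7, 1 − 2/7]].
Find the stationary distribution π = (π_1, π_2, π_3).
π = (6/121, 45/121, 70/121)

This is a birth-death chain on three states, which satisfies detailed balance: π_1 · P_{12} = π_2 · P_{21} and π_2 · P_{23} = π_3 · P_{32}.
From π_1 · 3/4 = π_2 · 1/10: π_2/π_1 = (3/4)/(1/10) = 15/2.
From π_2 · 4/9 = π_3 · 2/7: π_3/π_2 = (4/9)/(2/7) = 14/9.
Take π_1 proportional to 1; then unnormalized π = (1, 15/2, 35/3). Normalize by dividing by the sum 121/6:
  π = (6/121, 45/121, 70/121).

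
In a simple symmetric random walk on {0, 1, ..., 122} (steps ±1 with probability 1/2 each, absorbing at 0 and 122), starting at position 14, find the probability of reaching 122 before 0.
P(hit 122 before 0) = 14/122 = 7/61

Let u_k = P(hit 122 before 0 | start at k). Then u_0 = 0, u_122 = 1, and u_k = u_{k-1}/2 + u_{k+1}/2 for 1 ≤ k ≤ 121. This harmonic recurrence is solved by u_k = k/122, giving u_14 = 14/122 = 7/61.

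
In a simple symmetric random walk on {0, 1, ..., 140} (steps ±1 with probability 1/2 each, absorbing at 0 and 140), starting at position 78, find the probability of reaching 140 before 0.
P(hit 140 before 0) = 78/140 = 39/70

Let u_k = P(hit 140 before 0 | start at k). Then u_0 = 0, u_140 = 1, and u_k = u_{k-1}/2 + u_{k+1}/2 for 1 ≤ k ≤ 139. This harmonic recurrence is solved by u_k = k/140, giving u_78 = 78/140 = 39/70.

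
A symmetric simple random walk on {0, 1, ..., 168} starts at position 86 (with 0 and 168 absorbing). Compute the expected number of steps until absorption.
E[τ | X_0 = 86] = 7052

Let v_k = E[τ | X_0 = k]. Boundary: v_0 = v_168 = 0. Recurrence: v_k = 1 + (v_{k-1} + v_{k+1})/2 for 1 ≤ k ≤ 167. The particular solution to v_k − (v_{k-1} + v_{k+1})/2 = 1 is v_k = −k^2. Adding homogeneous solution A + B k and matching boundaries gives v_k = k (168 − k). Substituting k = 86: v_86 = 86 · 82 = 7052.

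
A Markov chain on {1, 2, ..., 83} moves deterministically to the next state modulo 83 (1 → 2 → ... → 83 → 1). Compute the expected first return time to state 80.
E[T_80 | X_0 = 80] = 83

The chain cycles deterministically, so starting at state 80 it returns in exactly 83 steps. Equivalently, the stationary distribution is uniform π_j = 1/83 for every state j, so by Kac's formula E[T_80] = 1/π_80 = 83.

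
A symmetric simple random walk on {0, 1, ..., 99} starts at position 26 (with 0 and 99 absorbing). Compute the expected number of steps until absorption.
E[τ | X_0 = 26] = 1898

Let v_k = E[τ | X_0 = k]. Boundary: v_0 = v_99 = 0. Recurrence: v_k = 1 + (v_{k-1} + v_{k+1})/2 for 1 ≤ k ≤ 98. The particular solution to v_k − (v_{k-1} + v_{k+1})/2 = 1 is v_k = −k^2. Adding homogeneous solution A + B k and matching boundaries gives v_k = k (99 − k). Substituting k = 26: v_26 = 26 · 73 = 1898.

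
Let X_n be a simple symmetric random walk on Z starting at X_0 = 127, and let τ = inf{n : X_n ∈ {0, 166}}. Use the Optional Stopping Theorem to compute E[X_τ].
E[X_τ] = 127

X_n is a martingale and τ is a bounded-mean stopping time (indeed τ is finite a.s. with bounded expectation since the walk is in a bounded region). By the OST, E[X_τ] = E[X_0] = 127. Equivalently: E[X_τ] = 166 · P(hit 166 first) + 0 · P(hit 0 first) = 166 · (127/166) = 127.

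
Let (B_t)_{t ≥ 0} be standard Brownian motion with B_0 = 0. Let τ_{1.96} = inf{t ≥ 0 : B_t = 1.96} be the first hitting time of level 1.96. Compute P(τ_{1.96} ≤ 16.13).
P(τ_{1.96} ≤ 16.13) = 2(1 − Φ(1.96/√16.13)) = 2(1 − Φ(0.4880)) ≈ 0.6255

By the reflection principle for standard BM, P(τ_b ≤ t) = 2 · P(B_t ≥ b). Since B_t ~ N(0, t), P(B_t ≥ 1.96) = 1 − Φ(1.96/√t) = 1 − Φ(1.96/√16.13) = 1 − Φ(0.4880) ≈ 0.31277. Doubling: P(τ_{1.96} ≤ 16.13) ≈ 2 · 0.31277 = 0.62554 ≈ 0.6255.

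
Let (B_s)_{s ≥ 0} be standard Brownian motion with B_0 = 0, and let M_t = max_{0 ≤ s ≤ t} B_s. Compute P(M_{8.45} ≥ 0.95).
P(M_{8.45} ≥ 0.95) = 2·P(B_{8.45} ≥ 0.95) = 2(1 − Φ(0.95/√8.45)) ≈ 0.7438

By the reflection principle for Brownian motion, P(M_t ≥ a) = 2 · P(B_t ≥ a) for a ≥ 0. Since B_t ~ N(0, t), P(B_t ≥ 0.95) = 1 − Φ(0.95/√t) = 1 − Φ(0.95/√8.45) = 1 − Φ(0.3268). So
  P(M_{8.45} ≥ 0.95) = 2(1 − Φ(0.3268)) ≈ 0.7438.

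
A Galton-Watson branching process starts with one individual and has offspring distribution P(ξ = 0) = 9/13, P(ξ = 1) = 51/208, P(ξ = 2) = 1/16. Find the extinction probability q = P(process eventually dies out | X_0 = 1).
q = 1

Mean offspring μ = 0·9/13 + 1·51/208 + 2·1/16 = 77/208 ≤ 1. For μ ≤ 1 with offspring not concentrated at 1, the Galton-Watson process goes extinct almost surely, so q = 1.
(Algebraic check: The pgf is f(s) = 9/13 + 51/208·s + 1/16·s². The extinction probability q is the smallest fixed point of f in [0, 1]. Setting s = f(s):
  1/16·s² + (51/208 − 1)·s + 9/13 = 0
  1/16·s² − (9/13 + 1/16)·s + 9/13 = 0
which factors as (s − 1)·(1/16·s − 9/13) = 0, giving roots s = 1 and s = (9/13)/(1/16) = 144/13. Since 144/13 ≥ 1, the smallest root in [0, 1] is s = 1.)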